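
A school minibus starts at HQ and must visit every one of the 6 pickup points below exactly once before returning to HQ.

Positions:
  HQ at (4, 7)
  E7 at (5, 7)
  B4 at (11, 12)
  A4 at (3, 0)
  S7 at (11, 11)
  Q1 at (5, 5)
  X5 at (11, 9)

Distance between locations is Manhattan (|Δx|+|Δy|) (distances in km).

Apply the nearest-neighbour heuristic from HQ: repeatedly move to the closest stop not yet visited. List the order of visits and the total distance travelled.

HQ → [E7:1 / Q1:3 / A4:8 / X5:9 / S7:11 / B4:12] → E7 (1)
E7 → [Q1:2 / X5:8 / A4:9 / S7:10 / B4:11] → Q1 (2)
Q1 → [A4:7 / X5:10 / S7:12 / B4:13] → A4 (7)
A4 → [X5:17 / S7:19 / B4:20] → X5 (17)
X5 → [S7:2 / B4:3] → S7 (2)
S7 → [B4:1] → B4 (1)
Return B4→HQ: 12.
Total = 1 + 2 + 7 + 17 + 2 + 1 + 12 = 42.

Total distance 42 km via the nearest-neighbour route HQ → E7 → Q1 → A4 → X5 → S7 → B4 → HQ.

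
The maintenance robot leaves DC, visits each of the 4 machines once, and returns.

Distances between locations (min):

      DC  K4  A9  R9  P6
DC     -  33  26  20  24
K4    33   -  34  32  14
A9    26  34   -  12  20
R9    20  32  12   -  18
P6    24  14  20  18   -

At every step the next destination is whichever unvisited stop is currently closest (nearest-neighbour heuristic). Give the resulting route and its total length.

DC → [R9:20 / P6:24 / A9:26 / K4:33] → R9 (20)
R9 → [A9:12 / P6:18 / K4:32] → A9 (12)
A9 → [P6:20 / K4:34] → P6 (20)
P6 → [K4:14] → K4 (14)
Return K4→DC: 33.
Total = 20 + 12 + 20 + 14 + 33 = 99.

99 min along DC → R9 → A9 → P6 → K4 → DC.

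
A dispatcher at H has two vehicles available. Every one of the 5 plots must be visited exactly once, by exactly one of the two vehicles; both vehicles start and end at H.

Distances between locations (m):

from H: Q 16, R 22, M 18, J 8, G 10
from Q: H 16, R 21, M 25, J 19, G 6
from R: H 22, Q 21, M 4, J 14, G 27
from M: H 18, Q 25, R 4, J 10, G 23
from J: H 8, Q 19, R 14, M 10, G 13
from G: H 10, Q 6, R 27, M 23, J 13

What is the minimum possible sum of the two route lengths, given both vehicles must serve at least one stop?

Try each way of splitting the stops between the two vehicles (each non-empty) and, for each split, find the best tour for each vehicle:
  {Q} + {R, M, J, G}: 32 + 59 = 91
  {R} + {Q, M, J, G}: 44 + 59 = 103
  {Q, R} + {M, J, G}: 59 + 51 = 110
  {M} + {Q, R, J, G}: 36 + 59 = 95
  {Q, M} + {R, J, G}: 59 + 59 = 118
  {R, M} + {Q, J, G}: 44 + 43 = 87
  … (15 splits in total)
  {J} + {Q, R, M, G}: 16 + 59 = 75  ← best
Best: vehicle 1 H → J → H = 16; vehicle 2 H → M → R → Q → G → H = 59; combined 75.

Minimum combined distance: 75 m.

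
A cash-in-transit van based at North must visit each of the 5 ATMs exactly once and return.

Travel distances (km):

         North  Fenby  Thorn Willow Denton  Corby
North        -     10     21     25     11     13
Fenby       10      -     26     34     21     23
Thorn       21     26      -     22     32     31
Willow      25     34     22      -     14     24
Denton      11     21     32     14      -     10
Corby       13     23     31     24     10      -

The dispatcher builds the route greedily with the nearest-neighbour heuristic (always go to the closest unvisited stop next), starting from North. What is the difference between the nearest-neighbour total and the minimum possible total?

Excess over optimum: 13 km.

From North: Fenby=10, Denton=11, Corby=13, Thorn=21, Willow=25 → choose Fenby (10).
From Fenby: Denton=21, Corby=23, Thorn=26, Willow=34 → choose Denton (21).
From Denton: Corby=10, Willow=14, Thorn=32 → choose Corby (10).
From Corby: Willow=24, Thorn=31 → choose Willow (24).
From Willow: Thorn=22 → choose Thorn (22).
NN route North → Fenby → Denton → Corby → Willow → Thorn → North costs 108.
Optimal: North → Fenby → Thorn → Willow → Denton → Corby → North costs 95 (by enumerating all 60 distinct tours).
Excess = 108 − 95 = 13.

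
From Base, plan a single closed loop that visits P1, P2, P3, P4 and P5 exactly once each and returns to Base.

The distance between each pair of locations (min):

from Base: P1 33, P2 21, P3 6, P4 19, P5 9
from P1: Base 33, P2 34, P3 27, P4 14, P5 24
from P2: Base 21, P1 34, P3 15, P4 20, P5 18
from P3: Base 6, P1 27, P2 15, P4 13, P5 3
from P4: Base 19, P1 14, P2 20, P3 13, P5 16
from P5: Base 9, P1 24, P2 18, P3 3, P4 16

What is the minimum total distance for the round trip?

With 5 stops there are 5!/2 = 60 distinct round trips (a route and its reverse cost the same).
Base-P1-P2-P3-P4-P5-Base: 33+34+15+13+16+9 = 120
Base-P1-P2-P3-P5-P4-Base: 33+34+15+3+16+19 = 120
Base-P1-P2-P4-P3-P5-Base: 33+34+20+13+3+9 = 112
Base-P1-P2-P4-P5-P3-Base: 33+34+20+16+3+6 = 112
Base-P1-P2-P5-P3-P4-Base: 33+34+18+3+13+19 = 120
Base-P1-P2-P5-P4-P3-Base: 33+34+18+16+13+6 = 120
Base-P1-P3-P2-P4-P5-Base: 33+27+15+20+16+9 = 120
Base-P1-P3-P2-P5-P4-Base: 33+27+15+18+16+19 = 128
Base-P1-P3-P4-P2-P5-Base: 33+27+13+20+18+9 = 120
Base-P1-P3-P4-P5-P2-Base: 33+27+13+16+18+21 = 128
Base-P1-P3-P5-P2-P4-Base: 33+27+3+18+20+19 = 120
Base-P1-P3-P5-P4-P2-Base: 33+27+3+16+20+21 = 120
Base-P1-P4-P2-P3-P5-Base: 33+14+20+15+3+9 = 94
Base-P1-P4-P2-P5-P3-Base: 33+14+20+18+3+6 = 94
… (46 more)
Base-P2-P4-P1-P5-P3-Base: 21+20+14+24+3+6 = 88  ← best
The minimum is 88.
One optimal route: Base → P2 → P4 → P1 → P5 → P3 → Base (or its reverse).

Minimum total distance: 88 min.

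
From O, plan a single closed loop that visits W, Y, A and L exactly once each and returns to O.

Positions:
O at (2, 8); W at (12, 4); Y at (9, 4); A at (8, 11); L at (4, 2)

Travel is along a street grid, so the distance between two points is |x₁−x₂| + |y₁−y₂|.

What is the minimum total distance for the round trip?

There are 12 distinct closed tours to check (reversals are equivalent).
O - W - Y - A - L - O: 14+3+8+13+8 = 46
O - W - Y - L - A - O: 14+3+7+13+9 = 46
O - W - A - Y - L - O: 14+11+8+7+8 = 48
O - W - A - L - Y - O: 14+11+13+7+11 = 56
O - W - L - Y - A - O: 14+10+7+8+9 = 48
O - W - L - A - Y - O: 14+10+13+8+11 = 56
O - Y - W - A - L - O: 11+3+11+13+8 = 46
O - Y - W - L - A - O: 11+3+10+13+9 = 46
O - Y - A - W - L - O: 11+8+11+10+8 = 48
O - Y - L - W - A - O: 11+7+10+11+9 = 48
O - A - W - Y - L - O: 9+11+3+7+8 = 38
O - A - Y - W - L - O: 9+8+3+10+8 = 38
The minimum is 38.
One optimal route: O → A → W → Y → L → O (or its reverse).

38 — the shortest possible round trip.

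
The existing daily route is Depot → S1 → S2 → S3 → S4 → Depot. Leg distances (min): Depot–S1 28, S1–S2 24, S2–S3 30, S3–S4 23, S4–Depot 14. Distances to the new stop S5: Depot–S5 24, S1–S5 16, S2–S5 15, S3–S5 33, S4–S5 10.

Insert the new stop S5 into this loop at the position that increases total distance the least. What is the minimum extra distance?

Insertion cost between consecutive stops i–j is d(i,S5) + d(S5,j) − d(i,j):
  between Depot and S1: 24 + 16 − 28 = 12
  between S1 and S2: 16 + 15 − 24 = 7
  between S2 and S3: 15 + 33 − 30 = 18
  between S3 and S4: 33 + 10 − 23 = 20
  between S4 and Depot: 10 + 24 − 14 = 20
Cheapest insertion is between S1 and S2, adding 7.
New total = 119 + 7 = 126.

+7 min — insert S5 between S1 and S2.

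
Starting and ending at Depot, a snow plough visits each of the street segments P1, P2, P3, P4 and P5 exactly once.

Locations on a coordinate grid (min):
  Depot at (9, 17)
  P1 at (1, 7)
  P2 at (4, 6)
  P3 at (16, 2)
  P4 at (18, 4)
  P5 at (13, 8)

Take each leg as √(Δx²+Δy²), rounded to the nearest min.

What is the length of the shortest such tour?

Minimum total distance: 48 min.

Depot→P1→P2→P3→P4→P5→Depot: 13+3+13+3+6+10 = 48
Depot→P1→P2→P3→P5→P4→Depot: 13+3+13+7+6+16 = 58
Depot→P1→P2→P4→P3→P5→Depot: 13+3+14+3+7+10 = 50
Depot→P1→P2→P4→P5→P3→Depot: 13+3+14+6+7+17 = 60
Depot→P1→P2→P5→P3→P4→Depot: 13+3+9+7+3+16 = 51
Depot→P1→P2→P5→P4→P3→Depot: 13+3+9+6+3+17 = 51
Depot→P1→P3→P2→P4→P5→Depot: 13+16+13+14+6+10 = 72
Depot→P1→P3→P2→P5→P4→Depot: 13+16+13+9+6+16 = 73
Depot→P1→P3→P4→P2→P5→Depot: 13+16+3+14+9+10 = 65
Depot→P1→P3→P4→P5→P2→Depot: 13+16+3+6+9+12 = 59
Depot→P1→P3→P5→P2→P4→Depot: 13+16+7+9+14+16 = 75
Depot→P1→P3→P5→P4→P2→Depot: 13+16+7+6+14+12 = 68
Depot→P1→P4→P2→P3→P5→Depot: 13+17+14+13+7+10 = 74
Depot→P1→P4→P2→P5→P3→Depot: 13+17+14+9+7+17 = 77
… (46 more)
The minimum is 48.
One optimal route: Depot → P1 → P2 → P3 → P4 → P5 → Depot (or its reverse).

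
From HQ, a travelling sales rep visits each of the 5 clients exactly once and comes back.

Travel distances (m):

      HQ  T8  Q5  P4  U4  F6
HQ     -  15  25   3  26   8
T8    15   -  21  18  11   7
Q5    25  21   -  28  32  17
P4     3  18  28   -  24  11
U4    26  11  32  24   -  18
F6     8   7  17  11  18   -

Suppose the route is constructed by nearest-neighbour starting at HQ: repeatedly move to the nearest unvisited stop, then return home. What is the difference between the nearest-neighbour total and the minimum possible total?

The nearest-neighbour route is 5 m longer than optimal.

HQ: P4=3, F6=8, T8=15, Q5=25, U4=26 ⇒ P4
P4: F6=11, T8=18, U4=24, Q5=28 ⇒ F6
F6: T8=7, Q5=17, U4=18 ⇒ T8
T8: U4=11, Q5=21 ⇒ U4
U4: Q5=32 ⇒ Q5
NN route HQ → P4 → F6 → T8 → U4 → Q5 → HQ costs 89.
Optimal: HQ → P4 → U4 → T8 → Q5 → F6 → HQ costs 84 (by enumerating all 60 distinct tours).
Excess = 89 − 84 = 5.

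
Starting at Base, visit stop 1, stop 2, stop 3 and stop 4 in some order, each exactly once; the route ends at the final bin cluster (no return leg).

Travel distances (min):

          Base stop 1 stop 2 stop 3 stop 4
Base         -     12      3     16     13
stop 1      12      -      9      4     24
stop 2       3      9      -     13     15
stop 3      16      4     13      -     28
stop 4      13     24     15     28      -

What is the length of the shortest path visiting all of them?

There are 4! = 24 possible orderings.
Base → stop 1 → stop 2 → stop 3 → stop 4: 12+9+13+28 = 62
Base → stop 1 → stop 2 → stop 4 → stop 3: 12+9+15+28 = 64
Base → stop 1 → stop 3 → stop 2 → stop 4: 12+4+13+15 = 44
Base → stop 1 → stop 3 → stop 4 → stop 2: 12+4+28+15 = 59
Base → stop 1 → stop 4 → stop 2 → stop 3: 12+24+15+13 = 64
Base → stop 1 → stop 4 → stop 3 → stop 2: 12+24+28+13 = 77
Base → stop 2 → stop 1 → stop 3 → stop 4: 3+9+4+28 = 44
Base → stop 2 → stop 1 → stop 4 → stop 3: 3+9+24+28 = 64
Base → stop 2 → stop 3 → stop 1 → stop 4: 3+13+4+24 = 44
Base → stop 2 → stop 3 → stop 4 → stop 1: 3+13+28+24 = 68
Base → stop 2 → stop 4 → stop 1 → stop 3: 3+15+24+4 = 46
Base → stop 2 → stop 4 → stop 3 → stop 1: 3+15+28+4 = 50
Base → stop 3 → stop 1 → stop 2 → stop 4: 16+4+9+15 = 44
Base → stop 3 → stop 1 → stop 4 → stop 2: 16+4+24+15 = 59
… (10 more)
Base → stop 4 → stop 2 → stop 1 → stop 3: 13+15+9+4 = 41  ← best
The minimum is 41.
One shortest path: Base → stop 4 → stop 2 → stop 1 → stop 3.

Shortest open route: 41 min.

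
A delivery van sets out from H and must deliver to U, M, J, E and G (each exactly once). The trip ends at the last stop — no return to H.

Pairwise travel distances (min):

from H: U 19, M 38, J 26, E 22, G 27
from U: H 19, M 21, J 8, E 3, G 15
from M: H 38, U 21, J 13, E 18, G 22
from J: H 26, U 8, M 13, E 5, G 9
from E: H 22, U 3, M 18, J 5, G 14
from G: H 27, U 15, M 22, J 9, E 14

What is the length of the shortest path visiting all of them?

There are 5! = 120 possible orderings.
H→U→M→J→E→G: 19+21+13+5+14 = 72
H→U→M→J→G→E: 19+21+13+9+14 = 76
H→U→M→E→J→G: 19+21+18+5+9 = 72
H→U→M→E→G→J: 19+21+18+14+9 = 81
H→U→M→G→J→E: 19+21+22+9+5 = 76
H→U→M→G→E→J: 19+21+22+14+5 = 81
H→U→J→M→E→G: 19+8+13+18+14 = 72
H→U→J→M→G→E: 19+8+13+22+14 = 76
H→U→J→E→M→G: 19+8+5+18+22 = 72
H→U→J→E→G→M: 19+8+5+14+22 = 68
H→U→J→G→M→E: 19+8+9+22+18 = 76
H→U→J→G→E→M: 19+8+9+14+18 = 68
H→U→E→M→J→G: 19+3+18+13+9 = 62
H→U→E→M→G→J: 19+3+18+22+9 = 71
… (106 more)
H→U→E→J→G→M: 19+3+5+9+22 = 58  ← best
The minimum is 58.
One shortest path: H → U → E → J → G → M.

Minimum one-way distance = 58 min.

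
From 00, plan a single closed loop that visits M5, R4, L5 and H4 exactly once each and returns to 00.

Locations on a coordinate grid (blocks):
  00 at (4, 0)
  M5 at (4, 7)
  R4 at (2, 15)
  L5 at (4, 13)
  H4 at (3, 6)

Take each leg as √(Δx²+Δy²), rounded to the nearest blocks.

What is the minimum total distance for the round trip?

00→M5→R4→L5→H4→00: 7+8+3+7+6 = 31
00→M5→R4→H4→L5→00: 7+8+9+7+13 = 44
00→M5→L5→R4→H4→00: 7+6+3+9+6 = 31
00→M5→L5→H4→R4→00: 7+6+7+9+15 = 44
00→M5→H4→R4→L5→00: 7+1+9+3+13 = 33
00→M5→H4→L5→R4→00: 7+1+7+3+15 = 33
00→R4→M5→L5→H4→00: 15+8+6+7+6 = 42
00→R4→M5→H4→L5→00: 15+8+1+7+13 = 44
00→R4→L5→M5→H4→00: 15+3+6+1+6 = 31
00→R4→H4→M5→L5→00: 15+9+1+6+13 = 44
00→L5→M5→R4→H4→00: 13+6+8+9+6 = 42
00→L5→R4→M5→H4→00: 13+3+8+1+6 = 31
The minimum is 31.
One optimal route: 00 → M5 → R4 → L5 → H4 → 00 (or its reverse).

Minimum total distance: 31 blocks.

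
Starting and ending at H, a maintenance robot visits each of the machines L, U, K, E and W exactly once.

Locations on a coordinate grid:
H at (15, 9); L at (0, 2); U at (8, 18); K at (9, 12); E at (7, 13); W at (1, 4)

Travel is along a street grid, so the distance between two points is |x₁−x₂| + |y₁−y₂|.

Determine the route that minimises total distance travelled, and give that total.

H - L - U - K - E - W - H: 22+24+7+3+15+19 = 90
H - L - U - K - W - E - H: 22+24+7+16+15+12 = 96
H - L - U - E - K - W - H: 22+24+6+3+16+19 = 90
H - L - U - E - W - K - H: 22+24+6+15+16+9 = 92
H - L - U - W - K - E - H: 22+24+21+16+3+12 = 98
H - L - U - W - E - K - H: 22+24+21+15+3+9 = 94
H - L - K - U - E - W - H: 22+19+7+6+15+19 = 88
H - L - K - U - W - E - H: 22+19+7+21+15+12 = 96
H - L - K - E - U - W - H: 22+19+3+6+21+19 = 90
H - L - K - E - W - U - H: 22+19+3+15+21+16 = 96
H - L - K - W - U - E - H: 22+19+16+21+6+12 = 96
H - L - K - W - E - U - H: 22+19+16+15+6+16 = 94
H - L - E - U - K - W - H: 22+18+6+7+16+19 = 88
H - L - E - U - W - K - H: 22+18+6+21+16+9 = 92
… (46 more)
H - L - W - E - U - K - H: 22+3+15+6+7+9 = 62  ← best
The minimum is 62.
One optimal route: H → L → W → E → U → K → H (or its reverse).

Shortest round trip = 62.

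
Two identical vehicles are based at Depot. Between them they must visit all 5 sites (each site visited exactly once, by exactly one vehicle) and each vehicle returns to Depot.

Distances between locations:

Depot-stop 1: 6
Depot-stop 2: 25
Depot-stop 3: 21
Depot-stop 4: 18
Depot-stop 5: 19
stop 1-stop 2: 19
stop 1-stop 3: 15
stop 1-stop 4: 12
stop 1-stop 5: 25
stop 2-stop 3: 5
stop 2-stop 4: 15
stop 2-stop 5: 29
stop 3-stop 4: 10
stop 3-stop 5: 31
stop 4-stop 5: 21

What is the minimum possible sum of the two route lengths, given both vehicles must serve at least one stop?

92 — the smallest possible combined total.

There are 2^4 − 1 = 15 ways to divide the 5 stops into two non-empty groups. For each, the best each vehicle can do is its own shortest tour through its group:
  {stop 1} + {stop 2, stop 3, stop 4, stop 5}: 12 + 80 = 92
  {stop 2} + {stop 1, stop 3, stop 4, stop 5}: 50 + 71 = 121
  {stop 1, stop 2} + {stop 3, stop 4, stop 5}: 50 + 71 = 121
  {stop 3} + {stop 1, stop 2, stop 4, stop 5}: 42 + 80 = 122
  {stop 1, stop 3} + {stop 2, stop 4, stop 5}: 42 + 80 = 122
  {stop 2, stop 3} + {stop 1, stop 4, stop 5}: 51 + 58 = 109
  … (15 splits in total)
Best: vehicle 1 Depot → stop 1 → Depot = 12; vehicle 2 Depot → stop 2 → stop 3 → stop 4 → stop 5 → Depot = 80; combined 92.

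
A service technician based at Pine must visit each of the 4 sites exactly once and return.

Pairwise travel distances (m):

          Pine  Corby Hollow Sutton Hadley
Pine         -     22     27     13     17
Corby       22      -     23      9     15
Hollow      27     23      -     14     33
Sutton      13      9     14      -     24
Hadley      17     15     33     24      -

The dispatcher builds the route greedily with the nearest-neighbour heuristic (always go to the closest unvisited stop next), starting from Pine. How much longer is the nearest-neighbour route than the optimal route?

Pine: Sutton=13, Hadley=17, Corby=22, Hollow=27 ⇒ Sutton
Sutton: Corby=9, Hollow=14, Hadley=24 ⇒ Corby
Corby: Hadley=15, Hollow=23 ⇒ Hadley
Hadley: Hollow=33 ⇒ Hollow
NN route Pine → Sutton → Corby → Hadley → Hollow → Pine costs 97.
Optimal: Pine → Hollow → Sutton → Corby → Hadley → Pine costs 82 (by enumerating all 12 distinct tours).
Excess = 97 − 82 = 15.

The nearest-neighbour route is 15 m longer than optimal.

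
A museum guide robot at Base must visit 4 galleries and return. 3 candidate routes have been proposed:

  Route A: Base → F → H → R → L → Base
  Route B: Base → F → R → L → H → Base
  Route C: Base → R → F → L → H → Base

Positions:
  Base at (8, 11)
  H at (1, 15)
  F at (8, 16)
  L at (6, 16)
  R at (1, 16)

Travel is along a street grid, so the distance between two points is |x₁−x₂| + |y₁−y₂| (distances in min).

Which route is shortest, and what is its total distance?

Shortest is Route A, total 26 min.

Route A: 5 + 8 + 1 + 5 + 7 = 26
Route B: 5 + 7 + 5 + 6 + 11 = 34
Route C: 12 + 7 + 2 + 6 + 11 = 38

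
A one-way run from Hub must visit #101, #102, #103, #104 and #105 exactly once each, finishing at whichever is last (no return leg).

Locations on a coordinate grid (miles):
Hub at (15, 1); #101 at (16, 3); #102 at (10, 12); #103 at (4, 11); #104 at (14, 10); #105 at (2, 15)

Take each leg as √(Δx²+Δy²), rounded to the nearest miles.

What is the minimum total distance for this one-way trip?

There are 5! = 120 possible orderings.
Hub→#101→#102→#103→#104→#105: 2+11+6+10+13 = 42
Hub→#101→#102→#103→#105→#104: 2+11+6+4+13 = 36
Hub→#101→#102→#104→#103→#105: 2+11+4+10+4 = 31
Hub→#101→#102→#104→#105→#103: 2+11+4+13+4 = 34
Hub→#101→#102→#105→#103→#104: 2+11+9+4+10 = 36
Hub→#101→#102→#105→#104→#103: 2+11+9+13+10 = 45
Hub→#101→#103→#102→#104→#105: 2+14+6+4+13 = 39
Hub→#101→#103→#102→#105→#104: 2+14+6+9+13 = 44
Hub→#101→#103→#104→#102→#105: 2+14+10+4+9 = 39
Hub→#101→#103→#104→#105→#102: 2+14+10+13+9 = 48
Hub→#101→#103→#105→#102→#104: 2+14+4+9+4 = 33
Hub→#101→#103→#105→#104→#102: 2+14+4+13+4 = 37
Hub→#101→#104→#102→#103→#105: 2+7+4+6+4 = 23
Hub→#101→#104→#102→#105→#103: 2+7+4+9+4 = 26
… (106 more)
The minimum is 23.
One shortest path: Hub → #101 → #104 → #102 → #103 → #105.

Minimum one-way distance = 23 miles.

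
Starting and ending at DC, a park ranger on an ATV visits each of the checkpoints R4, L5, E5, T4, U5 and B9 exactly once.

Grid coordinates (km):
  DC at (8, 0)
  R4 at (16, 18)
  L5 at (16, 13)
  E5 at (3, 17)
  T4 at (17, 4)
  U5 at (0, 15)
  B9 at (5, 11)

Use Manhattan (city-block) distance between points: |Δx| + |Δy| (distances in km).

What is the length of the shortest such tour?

There are 360 distinct closed tours to check (reversals are equivalent).
DC - R4 - L5 - E5 - T4 - U5 - B9 - DC: 26+5+17+27+28+9+14 = 126
DC - R4 - L5 - E5 - T4 - B9 - U5 - DC: 26+5+17+27+19+9+23 = 126
DC - R4 - L5 - E5 - U5 - T4 - B9 - DC: 26+5+17+5+28+19+14 = 114
DC - R4 - L5 - E5 - U5 - B9 - T4 - DC: 26+5+17+5+9+19+13 = 94
DC - R4 - L5 - E5 - B9 - T4 - U5 - DC: 26+5+17+8+19+28+23 = 126
DC - R4 - L5 - E5 - B9 - U5 - T4 - DC: 26+5+17+8+9+28+13 = 106
DC - R4 - L5 - T4 - E5 - U5 - B9 - DC: 26+5+10+27+5+9+14 = 96
DC - R4 - L5 - T4 - E5 - B9 - U5 - DC: 26+5+10+27+8+9+23 = 108
… (352 more)
DC - T4 - L5 - R4 - E5 - U5 - B9 - DC: 13+10+5+14+5+9+14 = 70  ← best
The minimum is 70.
One optimal route: DC → T4 → L5 → R4 → E5 → U5 → B9 → DC (or its reverse).

Shortest round trip = 70 km.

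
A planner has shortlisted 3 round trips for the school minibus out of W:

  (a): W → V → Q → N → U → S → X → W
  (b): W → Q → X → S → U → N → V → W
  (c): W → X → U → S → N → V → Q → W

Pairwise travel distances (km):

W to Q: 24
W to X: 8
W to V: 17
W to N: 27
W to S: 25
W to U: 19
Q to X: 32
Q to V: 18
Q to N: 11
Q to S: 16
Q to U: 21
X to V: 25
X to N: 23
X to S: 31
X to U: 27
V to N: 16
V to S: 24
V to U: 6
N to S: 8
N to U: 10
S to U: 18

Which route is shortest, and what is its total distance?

Shortest is (a), total 113 km.

(a): 17 + 18 + 11 + 10 + 18 + 31 + 8 = 113
(b): 24 + 32 + 31 + 18 + 10 + 16 + 17 = 148
(c): 8 + 27 + 18 + 8 + 16 + 18 + 24 = 119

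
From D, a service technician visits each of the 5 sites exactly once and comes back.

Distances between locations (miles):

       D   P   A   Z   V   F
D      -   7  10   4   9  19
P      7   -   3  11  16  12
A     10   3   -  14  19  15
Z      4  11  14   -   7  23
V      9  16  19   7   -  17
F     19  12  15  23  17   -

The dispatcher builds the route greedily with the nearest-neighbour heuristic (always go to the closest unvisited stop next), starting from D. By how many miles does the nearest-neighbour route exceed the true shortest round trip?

D: Z=4, P=7, V=9, A=10, F=19 ⇒ Z
Z: V=7, P=11, A=14, F=23 ⇒ V
V: P=16, F=17, A=19 ⇒ P
P: A=3, F=12 ⇒ A
A: F=15 ⇒ F
NN route D → Z → V → P → A → F → D costs 64.
Optimal: D → P → A → F → V → Z → D costs 53 (by enumerating all 60 distinct tours).
Excess = 64 − 53 = 11.

The nearest-neighbour route is 11 miles longer than optimal.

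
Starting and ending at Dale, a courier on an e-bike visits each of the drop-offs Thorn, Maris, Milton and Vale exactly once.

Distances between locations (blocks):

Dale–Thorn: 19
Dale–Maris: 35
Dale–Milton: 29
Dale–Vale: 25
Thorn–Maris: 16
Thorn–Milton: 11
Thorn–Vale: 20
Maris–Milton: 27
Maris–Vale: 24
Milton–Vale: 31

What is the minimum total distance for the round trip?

With 4 stops there are 4!/2 = 12 distinct round trips (a route and its reverse cost the same).
Dale - Thorn - Maris - Milton - Vale - Dale: 19+16+27+31+25 = 118
Dale - Thorn - Maris - Vale - Milton - Dale: 19+16+24+31+29 = 119
Dale - Thorn - Milton - Maris - Vale - Dale: 19+11+27+24+25 = 106
Dale - Thorn - Milton - Vale - Maris - Dale: 19+11+31+24+35 = 120
Dale - Thorn - Vale - Maris - Milton - Dale: 19+20+24+27+29 = 119
Dale - Thorn - Vale - Milton - Maris - Dale: 19+20+31+27+35 = 132
Dale - Maris - Thorn - Milton - Vale - Dale: 35+16+11+31+25 = 118
Dale - Maris - Thorn - Vale - Milton - Dale: 35+16+20+31+29 = 131
Dale - Maris - Milton - Thorn - Vale - Dale: 35+27+11+20+25 = 118
Dale - Maris - Vale - Thorn - Milton - Dale: 35+24+20+11+29 = 119
Dale - Milton - Thorn - Maris - Vale - Dale: 29+11+16+24+25 = 105
Dale - Milton - Maris - Thorn - Vale - Dale: 29+27+16+20+25 = 117
The minimum is 105.
One optimal route: Dale → Milton → Thorn → Maris → Vale → Dale (or its reverse).

Minimum total distance: 105 blocks.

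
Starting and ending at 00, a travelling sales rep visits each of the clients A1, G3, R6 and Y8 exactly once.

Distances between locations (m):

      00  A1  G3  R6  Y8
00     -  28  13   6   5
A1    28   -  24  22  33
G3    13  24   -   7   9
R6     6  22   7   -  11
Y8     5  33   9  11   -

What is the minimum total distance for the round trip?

With 4 stops there are 4!/2 = 12 distinct round trips (a route and its reverse cost the same).
00 → A1 → G3 → R6 → Y8 → 00: 28+24+7+11+5 = 75
00 → A1 → G3 → Y8 → R6 → 00: 28+24+9+11+6 = 78
00 → A1 → R6 → G3 → Y8 → 00: 28+22+7+9+5 = 71
00 → A1 → R6 → Y8 → G3 → 00: 28+22+11+9+13 = 83
00 → A1 → Y8 → G3 → R6 → 00: 28+33+9+7+6 = 83
00 → A1 → Y8 → R6 → G3 → 00: 28+33+11+7+13 = 92
00 → G3 → A1 → R6 → Y8 → 00: 13+24+22+11+5 = 75
00 → G3 → A1 → Y8 → R6 → 00: 13+24+33+11+6 = 87
00 → G3 → R6 → A1 → Y8 → 00: 13+7+22+33+5 = 80
00 → G3 → Y8 → A1 → R6 → 00: 13+9+33+22+6 = 83
00 → R6 → A1 → G3 → Y8 → 00: 6+22+24+9+5 = 66
00 → R6 → G3 → A1 → Y8 → 00: 6+7+24+33+5 = 75
The minimum is 66.
One optimal route: 00 → R6 → A1 → G3 → Y8 → 00 (or its reverse).

66 m — the shortest possible round trip.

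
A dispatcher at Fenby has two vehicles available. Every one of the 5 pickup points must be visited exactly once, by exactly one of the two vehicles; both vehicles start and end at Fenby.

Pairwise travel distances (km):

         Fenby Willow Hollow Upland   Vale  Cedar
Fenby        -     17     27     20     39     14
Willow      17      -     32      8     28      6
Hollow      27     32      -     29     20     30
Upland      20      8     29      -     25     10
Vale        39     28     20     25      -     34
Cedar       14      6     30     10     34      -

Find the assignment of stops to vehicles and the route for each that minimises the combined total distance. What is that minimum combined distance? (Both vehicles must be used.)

There are 2^4 − 1 = 15 ways to divide the 5 stops into two non-empty groups. For each, the best each vehicle can do is its own shortest tour through its group:
  {Willow} + {Hollow, Upland, Vale, Cedar}: 34 + 96 = 130
  {Hollow} + {Willow, Upland, Vale, Cedar}: 54 + 92 = 146
  {Willow, Hollow} + {Upland, Vale, Cedar}: 76 + 88 = 164
  {Upland} + {Willow, Hollow, Vale, Cedar}: 40 + 95 = 135
  {Willow, Upland} + {Hollow, Vale, Cedar}: 45 + 95 = 140
  {Hollow, Upland} + {Willow, Vale, Cedar}: 76 + 87 = 163
  … (15 splits in total)
  {Willow, Hollow, Upland, Vale} + {Cedar}: 97 + 28 = 125  ← best
Best: vehicle 1 Fenby → Willow → Upland → Vale → Hollow → Fenby = 97; vehicle 2 Fenby → Cedar → Fenby = 28; combined 125.

Minimum combined distance: 125 km.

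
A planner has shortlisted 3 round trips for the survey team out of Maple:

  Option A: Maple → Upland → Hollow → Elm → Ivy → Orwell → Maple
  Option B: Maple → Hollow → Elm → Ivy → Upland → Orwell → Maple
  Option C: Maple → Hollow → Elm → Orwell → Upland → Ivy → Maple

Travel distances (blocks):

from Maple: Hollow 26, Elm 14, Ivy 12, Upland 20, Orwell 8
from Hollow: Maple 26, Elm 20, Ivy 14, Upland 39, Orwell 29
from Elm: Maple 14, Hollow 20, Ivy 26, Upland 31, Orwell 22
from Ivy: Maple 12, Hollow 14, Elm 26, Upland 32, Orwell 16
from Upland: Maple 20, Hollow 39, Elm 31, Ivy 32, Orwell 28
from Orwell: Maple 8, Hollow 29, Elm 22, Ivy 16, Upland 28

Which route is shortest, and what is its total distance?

Shortest is Option A, total 129 blocks.

Option A: 20 + 39 + 20 + 26 + 16 + 8 = 129
Option B: 26 + 20 + 26 + 32 + 28 + 8 = 140
Option C: 26 + 20 + 22 + 28 + 32 + 12 = 140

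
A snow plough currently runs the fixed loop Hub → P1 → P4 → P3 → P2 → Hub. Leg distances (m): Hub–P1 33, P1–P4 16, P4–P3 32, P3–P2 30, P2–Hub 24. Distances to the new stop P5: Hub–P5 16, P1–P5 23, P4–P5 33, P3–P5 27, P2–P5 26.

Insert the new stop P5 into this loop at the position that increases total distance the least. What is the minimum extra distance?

Insertion cost between consecutive stops i–j is d(i,P5) + d(P5,j) − d(i,j):
  between Hub and P1: 16 + 23 − 33 = 6
  between P1 and P4: 23 + 33 − 16 = 40
  between P4 and P3: 33 + 27 − 32 = 28
  between P3 and P2: 27 + 26 − 30 = 23
  between P2 and Hub: 26 + 16 − 24 = 18
Cheapest insertion is between Hub and P1, adding 6.
New total = 135 + 6 = 141.

+6 m — insert P5 between Hub and P1.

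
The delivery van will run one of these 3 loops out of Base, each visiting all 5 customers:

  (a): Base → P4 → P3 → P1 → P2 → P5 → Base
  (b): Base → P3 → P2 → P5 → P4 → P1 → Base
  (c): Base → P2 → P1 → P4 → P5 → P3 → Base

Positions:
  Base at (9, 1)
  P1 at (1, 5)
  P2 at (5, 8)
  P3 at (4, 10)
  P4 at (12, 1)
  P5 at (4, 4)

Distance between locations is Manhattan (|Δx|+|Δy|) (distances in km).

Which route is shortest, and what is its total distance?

Shortest is (a), total 48 km.

(a): 3 + 17 + 8 + 7 + 5 + 8 = 48
(b): 14 + 3 + 5 + 11 + 15 + 12 = 60
(c): 11 + 7 + 15 + 11 + 6 + 14 = 64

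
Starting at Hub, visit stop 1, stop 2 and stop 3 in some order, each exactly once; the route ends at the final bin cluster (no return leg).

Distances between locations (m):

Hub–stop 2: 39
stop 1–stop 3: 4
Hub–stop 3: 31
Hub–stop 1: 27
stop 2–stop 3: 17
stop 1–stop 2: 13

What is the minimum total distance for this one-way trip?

Minimum one-way distance = 48 m.

There are 3! = 6 possible orderings.
Hub→stop 1→stop 2→stop 3: 27+13+17 = 57
Hub→stop 1→stop 3→stop 2: 27+4+17 = 48
Hub→stop 2→stop 1→stop 3: 39+13+4 = 56
Hub→stop 2→stop 3→stop 1: 39+17+4 = 60
Hub→stop 3→stop 1→stop 2: 31+4+13 = 48
Hub→stop 3→stop 2→stop 1: 31+17+13 = 61
The minimum is 48.
One shortest path: Hub → stop 1 → stop 3 → stop 2.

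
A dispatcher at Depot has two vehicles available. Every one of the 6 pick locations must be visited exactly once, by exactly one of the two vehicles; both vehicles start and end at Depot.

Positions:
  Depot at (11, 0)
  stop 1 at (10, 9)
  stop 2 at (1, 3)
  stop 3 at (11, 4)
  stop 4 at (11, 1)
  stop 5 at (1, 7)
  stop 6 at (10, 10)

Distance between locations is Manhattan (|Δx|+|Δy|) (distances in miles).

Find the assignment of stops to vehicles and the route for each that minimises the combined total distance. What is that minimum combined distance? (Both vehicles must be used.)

There are 2^5 − 1 = 31 ways to divide the 6 stops into two non-empty groups. For each, the best each vehicle can do is its own shortest tour through its group:
  {stop 1} + {stop 2, stop 3, stop 4, stop 5, stop 6}: 20 + 40 = 60
  {stop 2} + {stop 1, stop 3, stop 4, stop 5, stop 6}: 26 + 40 = 66
  {stop 1, stop 2} + {stop 3, stop 4, stop 5, stop 6}: 38 + 40 = 78
  {stop 3} + {stop 1, stop 2, stop 4, stop 5, stop 6}: 8 + 40 = 48
  {stop 1, stop 3} + {stop 2, stop 4, stop 5, stop 6}: 20 + 40 = 60
  {stop 2, stop 3} + {stop 1, stop 4, stop 5, stop 6}: 28 + 40 = 68
  … (31 splits in total)
  {stop 4} + {stop 1, stop 2, stop 3, stop 5, stop 6}: 2 + 40 = 42  ← best
Best: vehicle 1 Depot → stop 4 → Depot = 2; vehicle 2 Depot → stop 2 → stop 5 → stop 1 → stop 6 → stop 3 → Depot = 40; combined 42.

Minimum combined distance: 42 miles.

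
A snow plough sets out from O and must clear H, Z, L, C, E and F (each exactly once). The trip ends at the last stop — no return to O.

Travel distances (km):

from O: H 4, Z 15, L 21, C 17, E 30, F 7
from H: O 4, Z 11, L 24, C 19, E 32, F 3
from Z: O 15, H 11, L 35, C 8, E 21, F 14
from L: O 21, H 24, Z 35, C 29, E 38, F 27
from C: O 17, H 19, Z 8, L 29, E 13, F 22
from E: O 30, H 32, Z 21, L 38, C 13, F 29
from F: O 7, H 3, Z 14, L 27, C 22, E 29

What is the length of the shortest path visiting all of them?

Shortest open route: 80 km.

There are 6! = 720 possible orderings.
O - H - Z - L - C - E - F: 4+11+35+29+13+29 = 121
O - H - Z - L - C - F - E: 4+11+35+29+22+29 = 130
O - H - Z - L - E - C - F: 4+11+35+38+13+22 = 123
O - H - Z - L - E - F - C: 4+11+35+38+29+22 = 139
O - H - Z - L - F - C - E: 4+11+35+27+22+13 = 112
O - H - Z - L - F - E - C: 4+11+35+27+29+13 = 119
O - H - Z - C - L - E - F: 4+11+8+29+38+29 = 119
O - H - Z - C - L - F - E: 4+11+8+29+27+29 = 108
… (712 more)
O - H - F - Z - C - E - L: 4+3+14+8+13+38 = 80  ← best
The minimum is 80.
One shortest path: O → H → F → Z → C → E → L.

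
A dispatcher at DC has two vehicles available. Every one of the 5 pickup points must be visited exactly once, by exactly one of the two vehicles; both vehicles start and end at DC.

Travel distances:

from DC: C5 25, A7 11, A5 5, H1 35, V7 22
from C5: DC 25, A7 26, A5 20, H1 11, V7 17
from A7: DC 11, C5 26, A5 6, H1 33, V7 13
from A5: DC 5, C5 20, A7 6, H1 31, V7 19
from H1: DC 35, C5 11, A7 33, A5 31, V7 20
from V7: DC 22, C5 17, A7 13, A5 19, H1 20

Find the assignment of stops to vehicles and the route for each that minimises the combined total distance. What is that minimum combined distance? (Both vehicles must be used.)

Minimum combined distance: 90.

Check every non-empty split of the stops between the two vehicles; for each half take its own optimal tour:
  {C5} + {A7, A5, H1, V7}: 50 + 79 = 129
  {A7} + {C5, A5, H1, V7}: 22 + 78 = 100
  {C5, A7} + {A5, H1, V7}: 62 + 78 = 140
  {A5} + {C5, A7, H1, V7}: 10 + 80 = 90
  {C5, A5} + {A7, H1, V7}: 50 + 79 = 129
  {A7, A5} + {C5, H1, V7}: 22 + 78 = 100
  … (15 splits in total)
Best: vehicle 1 DC → A5 → DC = 10; vehicle 2 DC → C5 → H1 → V7 → A7 → DC = 80; combined 90.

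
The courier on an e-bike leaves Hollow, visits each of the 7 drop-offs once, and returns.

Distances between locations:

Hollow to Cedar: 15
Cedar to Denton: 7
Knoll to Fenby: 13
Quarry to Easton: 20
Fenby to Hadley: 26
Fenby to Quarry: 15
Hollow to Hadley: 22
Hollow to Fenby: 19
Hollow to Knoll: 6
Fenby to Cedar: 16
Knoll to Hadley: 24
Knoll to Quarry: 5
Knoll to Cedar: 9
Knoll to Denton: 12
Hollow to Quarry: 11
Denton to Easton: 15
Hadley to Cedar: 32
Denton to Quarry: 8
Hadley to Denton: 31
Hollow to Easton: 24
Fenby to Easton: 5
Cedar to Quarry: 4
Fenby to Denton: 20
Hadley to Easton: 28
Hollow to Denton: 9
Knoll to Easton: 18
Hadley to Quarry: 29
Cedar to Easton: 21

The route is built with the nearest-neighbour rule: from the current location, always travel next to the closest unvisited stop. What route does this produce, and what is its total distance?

At Hollow the remaining stops are Knoll 6, Denton 9, Quarry 11, Cedar 15, Fenby 19, Hadley 22, Easton 24; go to Knoll.
At Knoll the remaining stops are Quarry 5, Cedar 9, Denton 12, Fenby 13, Easton 18, Hadley 24; go to Quarry.
At Quarry the remaining stops are Cedar 4, Denton 8, Fenby 15, Easton 20, Hadley 29; go to Cedar.
At Cedar the remaining stops are Denton 7, Fenby 16, Easton 21, Hadley 32; go to Denton.
At Denton the remaining stops are Easton 15, Fenby 20, Hadley 31; go to Easton.
At Easton the remaining stops are Fenby 5, Hadley 28; go to Fenby.
At Fenby the remaining stops are Hadley 26; go to Hadley.
Return Hadley→Hollow: 22.
Total = 6 + 5 + 4 + 7 + 15 + 5 + 26 + 22 = 90.

90 along Hollow → Knoll → Quarry → Cedar → Denton → Easton → Fenby → Hadley → Hollow.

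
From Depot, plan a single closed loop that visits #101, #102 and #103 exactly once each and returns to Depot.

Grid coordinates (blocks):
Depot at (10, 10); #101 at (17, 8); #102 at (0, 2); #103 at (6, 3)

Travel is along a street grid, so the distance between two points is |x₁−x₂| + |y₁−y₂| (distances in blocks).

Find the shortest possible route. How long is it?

There are 3 distinct closed tours to check (reversals are equivalent).
Depot→#101→#102→#103→Depot: 9+23+7+11 = 50
Depot→#101→#103→#102→Depot: 9+16+7+18 = 50
Depot→#102→#101→#103→Depot: 18+23+16+11 = 68
The minimum is 50.
One optimal route: Depot → #101 → #102 → #103 → Depot (or its reverse).

Minimum total distance: 50 blocks.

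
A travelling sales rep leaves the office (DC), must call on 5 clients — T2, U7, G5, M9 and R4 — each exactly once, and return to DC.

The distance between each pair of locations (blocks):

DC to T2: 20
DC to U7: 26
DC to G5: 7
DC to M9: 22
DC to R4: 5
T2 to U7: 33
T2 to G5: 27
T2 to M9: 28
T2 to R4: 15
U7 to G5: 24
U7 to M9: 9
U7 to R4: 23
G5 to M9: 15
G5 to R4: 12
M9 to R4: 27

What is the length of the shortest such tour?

There are 60 distinct closed tours to check (reversals are equivalent).
DC - T2 - U7 - G5 - M9 - R4 - DC: 20+33+24+15+27+5 = 124
DC - T2 - U7 - G5 - R4 - M9 - DC: 20+33+24+12+27+22 = 138
DC - T2 - U7 - M9 - G5 - R4 - DC: 20+33+9+15+12+5 = 94
DC - T2 - U7 - M9 - R4 - G5 - DC: 20+33+9+27+12+7 = 108
DC - T2 - U7 - R4 - G5 - M9 - DC: 20+33+23+12+15+22 = 125
DC - T2 - U7 - R4 - M9 - G5 - DC: 20+33+23+27+15+7 = 125
DC - T2 - G5 - U7 - M9 - R4 - DC: 20+27+24+9+27+5 = 112
DC - T2 - G5 - U7 - R4 - M9 - DC: 20+27+24+23+27+22 = 143
DC - T2 - G5 - M9 - U7 - R4 - DC: 20+27+15+9+23+5 = 99
DC - T2 - G5 - M9 - R4 - U7 - DC: 20+27+15+27+23+26 = 138
DC - T2 - G5 - R4 - U7 - M9 - DC: 20+27+12+23+9+22 = 113
DC - T2 - G5 - R4 - M9 - U7 - DC: 20+27+12+27+9+26 = 121
DC - T2 - M9 - U7 - G5 - R4 - DC: 20+28+9+24+12+5 = 98
DC - T2 - M9 - U7 - R4 - G5 - DC: 20+28+9+23+12+7 = 99
… (46 more)
DC - G5 - M9 - U7 - T2 - R4 - DC: 7+15+9+33+15+5 = 84  ← best
The minimum is 84.
One optimal route: DC → G5 → M9 → U7 → T2 → R4 → DC (or its reverse).

Shortest round trip = 84 blocks.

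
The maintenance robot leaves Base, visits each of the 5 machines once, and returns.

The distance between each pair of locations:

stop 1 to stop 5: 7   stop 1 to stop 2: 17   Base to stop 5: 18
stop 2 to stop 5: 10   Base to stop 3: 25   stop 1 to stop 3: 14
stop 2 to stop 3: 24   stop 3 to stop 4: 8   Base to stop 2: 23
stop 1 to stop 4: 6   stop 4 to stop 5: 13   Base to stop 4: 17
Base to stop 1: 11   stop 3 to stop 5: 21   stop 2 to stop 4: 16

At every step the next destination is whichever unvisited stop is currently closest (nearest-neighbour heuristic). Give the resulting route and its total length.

From Base: distances to unvisited — stop 1=11, stop 4=17, stop 5=18, stop 2=23, stop 3=25. Nearest is stop 1 (11).
From stop 1: distances to unvisited — stop 4=6, stop 5=7, stop 3=14, stop 2=17. Nearest is stop 4 (6).
From stop 4: distances to unvisited — stop 3=8, stop 5=13, stop 2=16. Nearest is stop 3 (8).
From stop 3: distances to unvisited — stop 5=21, stop 2=24. Nearest is stop 5 (21).
From stop 5: distances to unvisited — stop 2=10. Nearest is stop 2 (10).
Return stop 2→Base: 23.
Total = 11 + 6 + 8 + 21 + 10 + 23 = 79.

Nearest-neighbour total = 79; route Base → stop 1 → stop 4 → stop 3 → stop 5 → stop 2 → Base.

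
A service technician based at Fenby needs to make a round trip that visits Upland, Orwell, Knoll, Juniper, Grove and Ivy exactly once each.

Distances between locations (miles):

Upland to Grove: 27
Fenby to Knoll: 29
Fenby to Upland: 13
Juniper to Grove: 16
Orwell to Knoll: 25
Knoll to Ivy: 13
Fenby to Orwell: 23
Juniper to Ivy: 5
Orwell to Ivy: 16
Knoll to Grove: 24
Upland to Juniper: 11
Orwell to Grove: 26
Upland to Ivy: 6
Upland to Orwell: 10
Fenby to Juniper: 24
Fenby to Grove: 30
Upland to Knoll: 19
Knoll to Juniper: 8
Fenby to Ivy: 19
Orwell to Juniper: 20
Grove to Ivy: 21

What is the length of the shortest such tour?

Shortest round trip = 105 miles.

Fenby→Upland→Orwell→Knoll→Juniper→Grove→Ivy→Fenby: 13+10+25+8+16+21+19 = 112
Fenby→Upland→Orwell→Knoll→Juniper→Ivy→Grove→Fenby: 13+10+25+8+5+21+30 = 112
Fenby→Upland→Orwell→Knoll→Grove→Juniper→Ivy→Fenby: 13+10+25+24+16+5+19 = 112
Fenby→Upland→Orwell→Knoll→Grove→Ivy→Juniper→Fenby: 13+10+25+24+21+5+24 = 122
Fenby→Upland→Orwell→Knoll→Ivy→Juniper→Grove→Fenby: 13+10+25+13+5+16+30 = 112
Fenby→Upland→Orwell→Knoll→Ivy→Grove→Juniper→Fenby: 13+10+25+13+21+16+24 = 122
Fenby→Upland→Orwell→Juniper→Knoll→Grove→Ivy→Fenby: 13+10+20+8+24+21+19 = 115
Fenby→Upland→Orwell→Juniper→Knoll→Ivy→Grove→Fenby: 13+10+20+8+13+21+30 = 115
… (352 more)
Fenby→Upland→Orwell→Grove→Knoll→Juniper→Ivy→Fenby: 13+10+26+24+8+5+19 = 105  ← best
The minimum is 105.
One optimal route: Fenby → Upland → Orwell → Grove → Knoll → Juniper → Ivy → Fenby (or its reverse).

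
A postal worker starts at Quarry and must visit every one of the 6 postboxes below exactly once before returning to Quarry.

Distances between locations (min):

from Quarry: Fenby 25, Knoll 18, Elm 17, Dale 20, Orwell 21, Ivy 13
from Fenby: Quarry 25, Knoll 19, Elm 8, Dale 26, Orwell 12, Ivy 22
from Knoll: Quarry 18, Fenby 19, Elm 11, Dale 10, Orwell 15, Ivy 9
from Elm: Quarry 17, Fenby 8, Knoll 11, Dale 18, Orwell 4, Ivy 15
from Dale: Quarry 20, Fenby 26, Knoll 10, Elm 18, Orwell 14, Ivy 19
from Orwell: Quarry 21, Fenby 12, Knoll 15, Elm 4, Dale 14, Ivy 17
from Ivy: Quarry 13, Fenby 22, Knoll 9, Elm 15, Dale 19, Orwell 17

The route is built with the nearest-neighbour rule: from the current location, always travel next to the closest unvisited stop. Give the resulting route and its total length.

Nearest-neighbour total = 83 min; route Quarry → Ivy → Knoll → Dale → Orwell → Elm → Fenby → Quarry.

From Quarry: distances to unvisited — Ivy=13, Elm=17, Knoll=18, Dale=20, Orwell=21, Fenby=25. Nearest is Ivy (13).
From Ivy: distances to unvisited — Knoll=9, Elm=15, Orwell=17, Dale=19, Fenby=22. Nearest is Knoll (9).
From Knoll: distances to unvisited — Dale=10, Elm=11, Orwell=15, Fenby=19. Nearest is Dale (10).
From Dale: distances to unvisited — Orwell=14, Elm=18, Fenby=26. Nearest is Orwell (14).
From Orwell: distances to unvisited — Elm=4, Fenby=12. Nearest is Elm (4).
From Elm: distances to unvisited — Fenby=8. Nearest is Fenby (8).
Return Fenby→Quarry: 25.
Total = 13 + 9 + 10 + 14 + 4 + 8 + 25 = 83.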